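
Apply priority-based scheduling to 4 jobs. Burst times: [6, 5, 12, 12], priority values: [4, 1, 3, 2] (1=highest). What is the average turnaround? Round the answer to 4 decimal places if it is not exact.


Sort by priority (ascending = highest first):
Order: [(1, 5), (2, 12), (3, 12), (4, 6)]
Completion times:
  Priority 1, burst=5, C=5
  Priority 2, burst=12, C=17
  Priority 3, burst=12, C=29
  Priority 4, burst=6, C=35
Average turnaround = 86/4 = 21.5

21.5


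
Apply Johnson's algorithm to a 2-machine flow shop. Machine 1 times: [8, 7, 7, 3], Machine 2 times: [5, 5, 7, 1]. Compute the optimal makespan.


Apply Johnson's rule:
  Group 1 (a <= b): [(3, 7, 7)]
  Group 2 (a > b): [(1, 8, 5), (2, 7, 5), (4, 3, 1)]
Optimal job order: [3, 1, 2, 4]
Schedule:
  Job 3: M1 done at 7, M2 done at 14
  Job 1: M1 done at 15, M2 done at 20
  Job 2: M1 done at 22, M2 done at 27
  Job 4: M1 done at 25, M2 done at 28
Makespan = 28

28


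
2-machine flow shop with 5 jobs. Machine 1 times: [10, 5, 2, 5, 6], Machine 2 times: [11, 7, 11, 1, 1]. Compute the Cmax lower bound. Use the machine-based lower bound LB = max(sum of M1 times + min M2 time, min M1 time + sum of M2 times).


LB1 = sum(M1 times) + min(M2 times) = 28 + 1 = 29
LB2 = min(M1 times) + sum(M2 times) = 2 + 31 = 33
Lower bound = max(LB1, LB2) = max(29, 33) = 33

33


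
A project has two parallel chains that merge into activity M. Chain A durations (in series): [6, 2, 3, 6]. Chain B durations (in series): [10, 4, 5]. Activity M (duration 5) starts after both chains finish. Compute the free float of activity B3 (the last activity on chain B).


ES(B3) = sum of predecessors on chain B = 14
EF(B3) = ES + duration = 14 + 5 = 19
Successor of B3 is M. ES(M) = max(sum(A), sum(B)) = max(17, 19) = 19
Free float = ES(successor) - EF(current) = 19 - 19 = 0

0


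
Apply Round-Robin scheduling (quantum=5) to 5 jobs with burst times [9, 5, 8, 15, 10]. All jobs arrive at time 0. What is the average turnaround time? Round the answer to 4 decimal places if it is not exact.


Time quantum = 5
Execution trace:
  J1 runs 5 units, time = 5
  J2 runs 5 units, time = 10
  J3 runs 5 units, time = 15
  J4 runs 5 units, time = 20
  J5 runs 5 units, time = 25
  J1 runs 4 units, time = 29
  J3 runs 3 units, time = 32
  J4 runs 5 units, time = 37
  J5 runs 5 units, time = 42
  J4 runs 5 units, time = 47
Finish times: [29, 10, 32, 47, 42]
Average turnaround = 160/5 = 32.0

32.0


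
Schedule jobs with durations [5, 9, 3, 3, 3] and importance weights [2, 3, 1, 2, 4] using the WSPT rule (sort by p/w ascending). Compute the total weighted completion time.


Compute p/w ratios and sort ascending (WSPT): [(3, 4), (3, 2), (5, 2), (9, 3), (3, 1)]
Compute weighted completion times:
  Job (p=3,w=4): C=3, w*C=4*3=12
  Job (p=3,w=2): C=6, w*C=2*6=12
  Job (p=5,w=2): C=11, w*C=2*11=22
  Job (p=9,w=3): C=20, w*C=3*20=60
  Job (p=3,w=1): C=23, w*C=1*23=23
Total weighted completion time = 129

129


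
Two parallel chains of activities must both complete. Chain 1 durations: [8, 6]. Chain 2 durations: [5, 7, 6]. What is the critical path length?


Path A total = 8 + 6 = 14
Path B total = 5 + 7 + 6 = 18
Critical path = longest path = max(14, 18) = 18

18


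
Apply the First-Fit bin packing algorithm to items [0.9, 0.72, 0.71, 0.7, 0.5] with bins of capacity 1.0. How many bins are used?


Place items sequentially using First-Fit:
  Item 0.9 -> new Bin 1
  Item 0.72 -> new Bin 2
  Item 0.71 -> new Bin 3
  Item 0.7 -> new Bin 4
  Item 0.5 -> new Bin 5
Total bins used = 5

5


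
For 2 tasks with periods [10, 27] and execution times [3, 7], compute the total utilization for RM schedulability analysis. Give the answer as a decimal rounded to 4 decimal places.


Compute individual utilizations (exact fractions):
  Task 1: C/T = 3/10 (approx. 0.3)
  Task 2: C/T = 7/27 (approx. 0.2593)
Total utilization U = 3/10 + 7/27 = 151/270
Rounded to 4 decimal places: U = 0.5593
RM (Liu & Layland) bound for 2 tasks = 0.828427; compare with U = 151/270 (approx. 0.559259)
U <= bound, so schedulable by RM sufficient condition.

0.5593


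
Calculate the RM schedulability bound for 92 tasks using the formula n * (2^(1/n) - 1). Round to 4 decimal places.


Compute 2^(1/92) = 1.0075626620
Subtract 1: 1.0075626620 - 1 = 0.0075626620
Multiply by n: 92 * 0.0075626620 = 0.6957649040
Round to 4 dp: 0.6958

0.6958


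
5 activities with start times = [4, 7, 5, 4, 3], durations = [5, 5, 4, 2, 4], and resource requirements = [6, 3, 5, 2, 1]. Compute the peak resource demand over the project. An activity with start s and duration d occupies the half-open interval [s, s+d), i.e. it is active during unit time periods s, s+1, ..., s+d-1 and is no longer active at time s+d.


Each activity i is active on [start_i, start_i + duration_i).
Compute total resource usage per time slot:
  t=0: active resources = [], total = 0
  t=1: active resources = [], total = 0
  t=2: active resources = [], total = 0
  t=3: active resources = [1], total = 1
  t=4: active resources = [6, 2, 1], total = 9
  t=5: active resources = [6, 5, 2, 1], total = 14
  t=6: active resources = [6, 5, 1], total = 12
  t=7: active resources = [6, 3, 5], total = 14
  t=8: active resources = [6, 3, 5], total = 14
  t=9: active resources = [3], total = 3
  t=10: active resources = [3], total = 3
  t=11: active resources = [3], total = 3
Peak resource demand = 14

14


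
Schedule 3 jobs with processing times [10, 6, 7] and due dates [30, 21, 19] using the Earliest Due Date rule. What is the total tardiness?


Sort by due date (EDD order): [(7, 19), (6, 21), (10, 30)]
Compute completion times and tardiness:
  Job 1: p=7, d=19, C=7, tardiness=max(0,7-19)=0
  Job 2: p=6, d=21, C=13, tardiness=max(0,13-21)=0
  Job 3: p=10, d=30, C=23, tardiness=max(0,23-30)=0
Total tardiness = 0

0


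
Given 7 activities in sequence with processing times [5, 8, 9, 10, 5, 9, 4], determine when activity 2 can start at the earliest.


Activity 2 starts after activities 1 through 1 complete.
Predecessor durations: [5]
ES = 5 = 5

5


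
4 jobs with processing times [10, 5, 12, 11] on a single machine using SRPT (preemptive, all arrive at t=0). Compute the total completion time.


Since all jobs arrive at t=0, SRPT equals SPT ordering.
SPT order: [5, 10, 11, 12]
Completion times:
  Job 1: p=5, C=5
  Job 2: p=10, C=15
  Job 3: p=11, C=26
  Job 4: p=12, C=38
Total completion time = 5 + 15 + 26 + 38 = 84

84


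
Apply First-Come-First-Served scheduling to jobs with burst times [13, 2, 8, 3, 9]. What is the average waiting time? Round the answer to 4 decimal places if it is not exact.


FCFS order (as given): [13, 2, 8, 3, 9]
Waiting times:
  Job 1: wait = 0
  Job 2: wait = 13
  Job 3: wait = 15
  Job 4: wait = 23
  Job 5: wait = 26
Sum of waiting times = 77
Average waiting time = 77/5 = 15.4

15.4


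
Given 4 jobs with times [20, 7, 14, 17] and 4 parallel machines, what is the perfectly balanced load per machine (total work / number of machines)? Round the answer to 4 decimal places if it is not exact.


Total processing time = 20 + 7 + 14 + 17 = 58
Number of machines = 4
Ideal balanced load = 58 / 4 = 14.5

14.5


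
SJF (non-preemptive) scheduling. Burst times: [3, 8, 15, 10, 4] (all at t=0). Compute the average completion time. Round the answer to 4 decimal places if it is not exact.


SJF order (ascending): [3, 4, 8, 10, 15]
Completion times:
  Job 1: burst=3, C=3
  Job 2: burst=4, C=7
  Job 3: burst=8, C=15
  Job 4: burst=10, C=25
  Job 5: burst=15, C=40
Average completion = 90/5 = 18.0

18.0


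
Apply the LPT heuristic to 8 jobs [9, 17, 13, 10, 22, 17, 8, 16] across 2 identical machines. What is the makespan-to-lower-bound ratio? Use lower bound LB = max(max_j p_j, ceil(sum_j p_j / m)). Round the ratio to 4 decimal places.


LPT order: [22, 17, 17, 16, 13, 10, 9, 8]
Machine loads after assignment: [56, 56]
LPT makespan = 56
Lower bound = max(max_job, ceil(total/2)) = max(22, 56) = 56
Ratio = 56 / 56 = 1.0

1.0


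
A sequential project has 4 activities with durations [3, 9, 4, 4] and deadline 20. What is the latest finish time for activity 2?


LF(activity 2) = deadline - sum of successor durations
Successors: activities 3 through 4 with durations [4, 4]
Sum of successor durations = 8
LF = 20 - 8 = 12

12


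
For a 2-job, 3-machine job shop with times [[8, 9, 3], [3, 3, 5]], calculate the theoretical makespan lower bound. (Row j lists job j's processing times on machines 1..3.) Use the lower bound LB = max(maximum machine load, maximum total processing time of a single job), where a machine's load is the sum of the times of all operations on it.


Machine loads:
  Machine 1: 8 + 3 = 11
  Machine 2: 9 + 3 = 12
  Machine 3: 3 + 5 = 8
Max machine load = 12
Job totals:
  Job 1: 20
  Job 2: 11
Max job total = 20
Lower bound = max(12, 20) = 20

20


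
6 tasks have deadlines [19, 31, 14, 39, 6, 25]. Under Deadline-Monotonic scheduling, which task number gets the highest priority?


Sort tasks by relative deadline (ascending):
  Task 5: deadline = 6
  Task 3: deadline = 14
  Task 1: deadline = 19
  Task 6: deadline = 25
  Task 2: deadline = 31
  Task 4: deadline = 39
Priority order (highest first): [5, 3, 1, 6, 2, 4]
Highest priority task = 5

5


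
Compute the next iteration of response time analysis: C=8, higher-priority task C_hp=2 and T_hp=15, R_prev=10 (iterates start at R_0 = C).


R_next = C + ceil(R_prev / T_hp) * C_hp
ceil(10 / 15) = ceil(0.6667) = 1
Interference = 1 * 2 = 2
R_next = 8 + 2 = 10
R_next = R_prev, so the iteration has converged (response time = 10).

10


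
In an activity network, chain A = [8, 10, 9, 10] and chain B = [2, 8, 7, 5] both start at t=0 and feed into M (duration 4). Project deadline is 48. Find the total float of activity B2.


Forward pass: ES(B2) = sum of predecessors on chain B = 2
EF = ES + duration = 2 + 8 = 10
Backward pass: LF(M) = deadline = 48; LS(M) = 48 - 4 = 44
LF(B2) = LS(M) - sum(successors on chain B) = 44 - 12 = 32
LS = LF - duration = 32 - 8 = 24
Total float = LS - ES = 24 - 2 = 22

22


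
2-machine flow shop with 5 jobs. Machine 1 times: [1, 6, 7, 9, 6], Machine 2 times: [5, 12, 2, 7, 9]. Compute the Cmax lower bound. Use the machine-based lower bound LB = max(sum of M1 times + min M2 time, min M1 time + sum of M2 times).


LB1 = sum(M1 times) + min(M2 times) = 29 + 2 = 31
LB2 = min(M1 times) + sum(M2 times) = 1 + 35 = 36
Lower bound = max(LB1, LB2) = max(31, 36) = 36

36


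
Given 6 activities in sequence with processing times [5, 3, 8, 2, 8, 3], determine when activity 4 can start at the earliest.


Activity 4 starts after activities 1 through 3 complete.
Predecessor durations: [5, 3, 8]
ES = 5 + 3 + 8 = 16

16


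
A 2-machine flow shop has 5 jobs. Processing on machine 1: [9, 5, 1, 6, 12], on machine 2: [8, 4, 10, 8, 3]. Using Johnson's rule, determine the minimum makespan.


Apply Johnson's rule:
  Group 1 (a <= b): [(3, 1, 10), (4, 6, 8)]
  Group 2 (a > b): [(1, 9, 8), (2, 5, 4), (5, 12, 3)]
Optimal job order: [3, 4, 1, 2, 5]
Schedule:
  Job 3: M1 done at 1, M2 done at 11
  Job 4: M1 done at 7, M2 done at 19
  Job 1: M1 done at 16, M2 done at 27
  Job 2: M1 done at 21, M2 done at 31
  Job 5: M1 done at 33, M2 done at 36
Makespan = 36

36


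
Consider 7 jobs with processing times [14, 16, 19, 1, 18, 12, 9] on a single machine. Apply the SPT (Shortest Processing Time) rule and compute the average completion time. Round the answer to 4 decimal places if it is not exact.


Sort jobs by processing time (SPT order): [1, 9, 12, 14, 16, 18, 19]
Compute completion times sequentially:
  Job 1: processing = 1, completes at 1
  Job 2: processing = 9, completes at 10
  Job 3: processing = 12, completes at 22
  Job 4: processing = 14, completes at 36
  Job 5: processing = 16, completes at 52
  Job 6: processing = 18, completes at 70
  Job 7: processing = 19, completes at 89
Sum of completion times = 280
Average completion time = 280/7 = 40.0

40.0


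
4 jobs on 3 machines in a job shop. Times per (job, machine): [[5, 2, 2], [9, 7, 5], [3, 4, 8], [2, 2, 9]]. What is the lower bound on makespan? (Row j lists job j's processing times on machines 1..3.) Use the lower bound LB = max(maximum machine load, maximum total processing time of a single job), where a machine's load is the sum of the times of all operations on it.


Machine loads:
  Machine 1: 5 + 9 + 3 + 2 = 19
  Machine 2: 2 + 7 + 4 + 2 = 15
  Machine 3: 2 + 5 + 8 + 9 = 24
Max machine load = 24
Job totals:
  Job 1: 9
  Job 2: 21
  Job 3: 15
  Job 4: 13
Max job total = 21
Lower bound = max(24, 21) = 24

24


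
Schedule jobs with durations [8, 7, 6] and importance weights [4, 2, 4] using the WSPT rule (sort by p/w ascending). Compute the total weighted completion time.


Compute p/w ratios and sort ascending (WSPT): [(6, 4), (8, 4), (7, 2)]
Compute weighted completion times:
  Job (p=6,w=4): C=6, w*C=4*6=24
  Job (p=8,w=4): C=14, w*C=4*14=56
  Job (p=7,w=2): C=21, w*C=2*21=42
Total weighted completion time = 122

122


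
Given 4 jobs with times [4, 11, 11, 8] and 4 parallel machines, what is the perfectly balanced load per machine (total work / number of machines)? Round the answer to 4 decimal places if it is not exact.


Total processing time = 4 + 11 + 11 + 8 = 34
Number of machines = 4
Ideal balanced load = 34 / 4 = 8.5

8.5


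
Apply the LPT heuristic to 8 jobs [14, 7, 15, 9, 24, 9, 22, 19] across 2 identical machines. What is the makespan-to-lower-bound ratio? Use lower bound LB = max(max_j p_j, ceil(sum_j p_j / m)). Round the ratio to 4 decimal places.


LPT order: [24, 22, 19, 15, 14, 9, 9, 7]
Machine loads after assignment: [60, 59]
LPT makespan = 60
Lower bound = max(max_job, ceil(total/2)) = max(24, 60) = 60
Ratio = 60 / 60 = 1.0

1.0


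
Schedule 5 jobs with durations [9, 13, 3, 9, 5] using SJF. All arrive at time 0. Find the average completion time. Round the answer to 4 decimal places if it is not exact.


SJF order (ascending): [3, 5, 9, 9, 13]
Completion times:
  Job 1: burst=3, C=3
  Job 2: burst=5, C=8
  Job 3: burst=9, C=17
  Job 4: burst=9, C=26
  Job 5: burst=13, C=39
Average completion = 93/5 = 18.6

18.6


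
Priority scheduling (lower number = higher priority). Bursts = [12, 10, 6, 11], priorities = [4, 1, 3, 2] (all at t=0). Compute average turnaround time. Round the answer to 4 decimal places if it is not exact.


Sort by priority (ascending = highest first):
Order: [(1, 10), (2, 11), (3, 6), (4, 12)]
Completion times:
  Priority 1, burst=10, C=10
  Priority 2, burst=11, C=21
  Priority 3, burst=6, C=27
  Priority 4, burst=12, C=39
Average turnaround = 97/4 = 24.25

24.25


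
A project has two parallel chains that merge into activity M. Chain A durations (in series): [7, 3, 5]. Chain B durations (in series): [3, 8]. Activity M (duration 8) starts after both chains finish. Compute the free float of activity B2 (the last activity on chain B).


ES(B2) = sum of predecessors on chain B = 3
EF(B2) = ES + duration = 3 + 8 = 11
Successor of B2 is M. ES(M) = max(sum(A), sum(B)) = max(15, 11) = 15
Free float = ES(successor) - EF(current) = 15 - 11 = 4

4


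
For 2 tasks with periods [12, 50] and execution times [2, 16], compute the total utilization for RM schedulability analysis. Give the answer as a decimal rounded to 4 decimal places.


Compute individual utilizations (exact fractions):
  Task 1: C/T = 2/12 = 1/6 (approx. 0.1667)
  Task 2: C/T = 16/50 = 8/25 (approx. 0.32)
Total utilization U = 1/6 + 8/25 = 73/150
Rounded to 4 decimal places: U = 0.4867
RM (Liu & Layland) bound for 2 tasks = 0.828427; compare with U = 73/150 (approx. 0.486667)
U <= bound, so schedulable by RM sufficient condition.

0.4867


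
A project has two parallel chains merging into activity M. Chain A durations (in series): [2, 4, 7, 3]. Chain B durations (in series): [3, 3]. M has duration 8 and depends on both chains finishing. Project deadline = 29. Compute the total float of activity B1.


Forward pass: ES(B1) = sum of predecessors on chain B = 0
EF = ES + duration = 0 + 3 = 3
Backward pass: LF(M) = deadline = 29; LS(M) = 29 - 8 = 21
LF(B1) = LS(M) - sum(successors on chain B) = 21 - 3 = 18
LS = LF - duration = 18 - 3 = 15
Total float = LS - ES = 15 - 0 = 15

15


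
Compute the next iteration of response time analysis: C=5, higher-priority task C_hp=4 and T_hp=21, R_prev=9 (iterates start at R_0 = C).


R_next = C + ceil(R_prev / T_hp) * C_hp
ceil(9 / 21) = ceil(0.4286) = 1
Interference = 1 * 4 = 4
R_next = 5 + 4 = 9
R_next = R_prev, so the iteration has converged (response time = 9).

9


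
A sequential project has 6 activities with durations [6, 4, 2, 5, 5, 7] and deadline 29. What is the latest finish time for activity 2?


LF(activity 2) = deadline - sum of successor durations
Successors: activities 3 through 6 with durations [2, 5, 5, 7]
Sum of successor durations = 19
LF = 29 - 19 = 10

10


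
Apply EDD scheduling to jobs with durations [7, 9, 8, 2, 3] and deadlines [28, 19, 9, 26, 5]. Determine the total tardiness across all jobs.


Sort by due date (EDD order): [(3, 5), (8, 9), (9, 19), (2, 26), (7, 28)]
Compute completion times and tardiness:
  Job 1: p=3, d=5, C=3, tardiness=max(0,3-5)=0
  Job 2: p=8, d=9, C=11, tardiness=max(0,11-9)=2
  Job 3: p=9, d=19, C=20, tardiness=max(0,20-19)=1
  Job 4: p=2, d=26, C=22, tardiness=max(0,22-26)=0
  Job 5: p=7, d=28, C=29, tardiness=max(0,29-28)=1
Total tardiness = 4

4


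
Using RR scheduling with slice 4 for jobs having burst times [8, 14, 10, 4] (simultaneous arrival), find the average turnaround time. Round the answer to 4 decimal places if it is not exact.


Time quantum = 4
Execution trace:
  J1 runs 4 units, time = 4
  J2 runs 4 units, time = 8
  J3 runs 4 units, time = 12
  J4 runs 4 units, time = 16
  J1 runs 4 units, time = 20
  J2 runs 4 units, time = 24
  J3 runs 4 units, time = 28
  J2 runs 4 units, time = 32
  J3 runs 2 units, time = 34
  J2 runs 2 units, time = 36
Finish times: [20, 36, 34, 16]
Average turnaround = 106/4 = 26.5

26.5


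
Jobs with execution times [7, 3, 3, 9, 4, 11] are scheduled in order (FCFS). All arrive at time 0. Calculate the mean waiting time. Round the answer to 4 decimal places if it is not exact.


FCFS order (as given): [7, 3, 3, 9, 4, 11]
Waiting times:
  Job 1: wait = 0
  Job 2: wait = 7
  Job 3: wait = 10
  Job 4: wait = 13
  Job 5: wait = 22
  Job 6: wait = 26
Sum of waiting times = 78
Average waiting time = 78/6 = 13.0

13.0


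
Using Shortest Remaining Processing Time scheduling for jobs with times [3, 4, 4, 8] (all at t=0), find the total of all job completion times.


Since all jobs arrive at t=0, SRPT equals SPT ordering.
SPT order: [3, 4, 4, 8]
Completion times:
  Job 1: p=3, C=3
  Job 2: p=4, C=7
  Job 3: p=4, C=11
  Job 4: p=8, C=19
Total completion time = 3 + 7 + 11 + 19 = 40

40


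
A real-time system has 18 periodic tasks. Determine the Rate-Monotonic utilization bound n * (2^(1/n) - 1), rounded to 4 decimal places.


Compute 2^(1/18) = 1.0392592260
Subtract 1: 1.0392592260 - 1 = 0.0392592260
Multiply by n: 18 * 0.0392592260 = 0.7066660680
Round to 4 dp: 0.7067

0.7067


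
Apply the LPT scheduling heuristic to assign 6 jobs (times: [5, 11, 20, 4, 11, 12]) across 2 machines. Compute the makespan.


Sort jobs in decreasing order (LPT): [20, 12, 11, 11, 5, 4]
Assign each job to the least loaded machine:
  Machine 1: jobs [20, 11], load = 31
  Machine 2: jobs [12, 11, 5, 4], load = 32
Makespan = max load = 32

32


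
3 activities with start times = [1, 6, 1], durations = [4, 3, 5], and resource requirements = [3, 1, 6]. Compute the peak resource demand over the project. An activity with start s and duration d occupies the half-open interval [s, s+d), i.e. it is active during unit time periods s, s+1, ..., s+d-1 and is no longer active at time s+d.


Each activity i is active on [start_i, start_i + duration_i).
Compute total resource usage per time slot:
  t=0: active resources = [], total = 0
  t=1: active resources = [3, 6], total = 9
  t=2: active resources = [3, 6], total = 9
  t=3: active resources = [3, 6], total = 9
  t=4: active resources = [3, 6], total = 9
  t=5: active resources = [6], total = 6
  t=6: active resources = [1], total = 1
  t=7: active resources = [1], total = 1
  t=8: active resources = [1], total = 1
Peak resource demand = 9

9


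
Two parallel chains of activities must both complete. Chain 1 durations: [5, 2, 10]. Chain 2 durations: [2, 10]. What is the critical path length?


Path A total = 5 + 2 + 10 = 17
Path B total = 2 + 10 = 12
Critical path = longest path = max(17, 12) = 17

17


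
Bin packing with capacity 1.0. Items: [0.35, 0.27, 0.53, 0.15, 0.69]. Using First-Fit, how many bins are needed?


Place items sequentially using First-Fit:
  Item 0.35 -> new Bin 1
  Item 0.27 -> Bin 1 (now 0.62)
  Item 0.53 -> new Bin 2
  Item 0.15 -> Bin 1 (now 0.77)
  Item 0.69 -> new Bin 3
Total bins used = 3

3


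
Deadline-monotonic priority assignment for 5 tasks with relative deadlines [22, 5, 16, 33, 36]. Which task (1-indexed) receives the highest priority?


Sort tasks by relative deadline (ascending):
  Task 2: deadline = 5
  Task 3: deadline = 16
  Task 1: deadline = 22
  Task 4: deadline = 33
  Task 5: deadline = 36
Priority order (highest first): [2, 3, 1, 4, 5]
Highest priority task = 2

2


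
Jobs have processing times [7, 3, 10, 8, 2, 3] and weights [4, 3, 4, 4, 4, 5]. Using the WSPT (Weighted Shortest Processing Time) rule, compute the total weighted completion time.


Compute p/w ratios and sort ascending (WSPT): [(2, 4), (3, 5), (3, 3), (7, 4), (8, 4), (10, 4)]
Compute weighted completion times:
  Job (p=2,w=4): C=2, w*C=4*2=8
  Job (p=3,w=5): C=5, w*C=5*5=25
  Job (p=3,w=3): C=8, w*C=3*8=24
  Job (p=7,w=4): C=15, w*C=4*15=60
  Job (p=8,w=4): C=23, w*C=4*23=92
  Job (p=10,w=4): C=33, w*C=4*33=132
Total weighted completion time = 341

341


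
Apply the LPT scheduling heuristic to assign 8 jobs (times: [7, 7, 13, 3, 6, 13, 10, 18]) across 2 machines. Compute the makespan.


Sort jobs in decreasing order (LPT): [18, 13, 13, 10, 7, 7, 6, 3]
Assign each job to the least loaded machine:
  Machine 1: jobs [18, 10, 7, 3], load = 38
  Machine 2: jobs [13, 13, 7, 6], load = 39
Makespan = max load = 39

39


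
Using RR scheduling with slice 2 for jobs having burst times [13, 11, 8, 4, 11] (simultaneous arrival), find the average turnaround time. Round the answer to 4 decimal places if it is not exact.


Time quantum = 2
Execution trace:
  J1 runs 2 units, time = 2
  J2 runs 2 units, time = 4
  J3 runs 2 units, time = 6
  J4 runs 2 units, time = 8
  J5 runs 2 units, time = 10
  J1 runs 2 units, time = 12
  J2 runs 2 units, time = 14
  J3 runs 2 units, time = 16
  J4 runs 2 units, time = 18
  J5 runs 2 units, time = 20
  J1 runs 2 units, time = 22
  J2 runs 2 units, time = 24
  J3 runs 2 units, time = 26
  J5 runs 2 units, time = 28
  J1 runs 2 units, time = 30
  J2 runs 2 units, time = 32
  J3 runs 2 units, time = 34
  J5 runs 2 units, time = 36
  J1 runs 2 units, time = 38
  J2 runs 2 units, time = 40
  J5 runs 2 units, time = 42
  J1 runs 2 units, time = 44
  J2 runs 1 units, time = 45
  J5 runs 1 units, time = 46
  J1 runs 1 units, time = 47
Finish times: [47, 45, 34, 18, 46]
Average turnaround = 190/5 = 38.0

38.0


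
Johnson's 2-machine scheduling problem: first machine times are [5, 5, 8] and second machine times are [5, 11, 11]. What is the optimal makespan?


Apply Johnson's rule:
  Group 1 (a <= b): [(1, 5, 5), (2, 5, 11), (3, 8, 11)]
  Group 2 (a > b): []
Optimal job order: [1, 2, 3]
Schedule:
  Job 1: M1 done at 5, M2 done at 10
  Job 2: M1 done at 10, M2 done at 21
  Job 3: M1 done at 18, M2 done at 32
Makespan = 32

32


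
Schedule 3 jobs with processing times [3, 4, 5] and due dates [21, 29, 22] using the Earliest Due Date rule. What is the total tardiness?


Sort by due date (EDD order): [(3, 21), (5, 22), (4, 29)]
Compute completion times and tardiness:
  Job 1: p=3, d=21, C=3, tardiness=max(0,3-21)=0
  Job 2: p=5, d=22, C=8, tardiness=max(0,8-22)=0
  Job 3: p=4, d=29, C=12, tardiness=max(0,12-29)=0
Total tardiness = 0

0


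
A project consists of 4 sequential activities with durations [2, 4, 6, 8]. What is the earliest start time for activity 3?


Activity 3 starts after activities 1 through 2 complete.
Predecessor durations: [2, 4]
ES = 2 + 4 = 6

6


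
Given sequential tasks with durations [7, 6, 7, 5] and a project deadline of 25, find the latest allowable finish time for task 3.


LF(activity 3) = deadline - sum of successor durations
Successors: activities 4 through 4 with durations [5]
Sum of successor durations = 5
LF = 25 - 5 = 20

20


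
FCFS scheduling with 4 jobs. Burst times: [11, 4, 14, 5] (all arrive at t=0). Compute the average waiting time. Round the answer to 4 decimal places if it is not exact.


FCFS order (as given): [11, 4, 14, 5]
Waiting times:
  Job 1: wait = 0
  Job 2: wait = 11
  Job 3: wait = 15
  Job 4: wait = 29
Sum of waiting times = 55
Average waiting time = 55/4 = 13.75

13.75


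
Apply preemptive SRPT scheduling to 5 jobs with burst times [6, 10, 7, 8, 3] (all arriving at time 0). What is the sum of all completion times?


Since all jobs arrive at t=0, SRPT equals SPT ordering.
SPT order: [3, 6, 7, 8, 10]
Completion times:
  Job 1: p=3, C=3
  Job 2: p=6, C=9
  Job 3: p=7, C=16
  Job 4: p=8, C=24
  Job 5: p=10, C=34
Total completion time = 3 + 9 + 16 + 24 + 34 = 86

86


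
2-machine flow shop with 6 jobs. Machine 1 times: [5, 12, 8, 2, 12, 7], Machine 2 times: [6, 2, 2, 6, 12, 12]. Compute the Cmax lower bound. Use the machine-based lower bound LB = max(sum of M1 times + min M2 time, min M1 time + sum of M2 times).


LB1 = sum(M1 times) + min(M2 times) = 46 + 2 = 48
LB2 = min(M1 times) + sum(M2 times) = 2 + 40 = 42
Lower bound = max(LB1, LB2) = max(48, 42) = 48

48


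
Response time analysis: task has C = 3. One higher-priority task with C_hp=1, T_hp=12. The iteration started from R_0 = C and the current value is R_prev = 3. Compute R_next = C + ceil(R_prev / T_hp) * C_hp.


R_next = C + ceil(R_prev / T_hp) * C_hp
ceil(3 / 12) = ceil(0.25) = 1
Interference = 1 * 1 = 1
R_next = 3 + 1 = 4

4


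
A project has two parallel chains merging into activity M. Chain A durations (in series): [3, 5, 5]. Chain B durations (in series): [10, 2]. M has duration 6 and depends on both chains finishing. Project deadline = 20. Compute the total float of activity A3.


Forward pass: ES(A3) = sum of predecessors on chain A = 8
EF = ES + duration = 8 + 5 = 13
Backward pass: LF(M) = deadline = 20; LS(M) = 20 - 6 = 14
LF(A3) = LS(M) - sum(successors on chain A) = 14 - 0 = 14
LS = LF - duration = 14 - 5 = 9
Total float = LS - ES = 9 - 8 = 1

1


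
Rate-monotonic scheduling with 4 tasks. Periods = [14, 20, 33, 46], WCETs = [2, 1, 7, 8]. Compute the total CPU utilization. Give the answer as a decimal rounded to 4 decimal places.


Compute individual utilizations (exact fractions):
  Task 1: C/T = 2/14 = 1/7 (approx. 0.1429)
  Task 2: C/T = 1/20 (approx. 0.05)
  Task 3: C/T = 7/33 (approx. 0.2121)
  Task 4: C/T = 8/46 = 4/23 (approx. 0.1739)
Total utilization U = 1/7 + 1/20 + 7/33 + 4/23 = 61513/106260
Rounded to 4 decimal places: U = 0.5789
RM (Liu & Layland) bound for 4 tasks = 0.756828; compare with U = 61513/106260 (approx. 0.578891)
U <= bound, so schedulable by RM sufficient condition.

0.5789


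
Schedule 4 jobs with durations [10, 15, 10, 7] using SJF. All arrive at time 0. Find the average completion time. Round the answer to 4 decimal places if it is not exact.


SJF order (ascending): [7, 10, 10, 15]
Completion times:
  Job 1: burst=7, C=7
  Job 2: burst=10, C=17
  Job 3: burst=10, C=27
  Job 4: burst=15, C=42
Average completion = 93/4 = 23.25

23.25


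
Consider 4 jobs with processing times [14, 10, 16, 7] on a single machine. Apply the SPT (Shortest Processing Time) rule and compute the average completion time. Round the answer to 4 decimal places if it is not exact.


Sort jobs by processing time (SPT order): [7, 10, 14, 16]
Compute completion times sequentially:
  Job 1: processing = 7, completes at 7
  Job 2: processing = 10, completes at 17
  Job 3: processing = 14, completes at 31
  Job 4: processing = 16, completes at 47
Sum of completion times = 102
Average completion time = 102/4 = 25.5

25.5


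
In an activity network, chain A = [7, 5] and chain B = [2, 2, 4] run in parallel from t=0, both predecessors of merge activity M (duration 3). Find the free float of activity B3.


ES(B3) = sum of predecessors on chain B = 4
EF(B3) = ES + duration = 4 + 4 = 8
Successor of B3 is M. ES(M) = max(sum(A), sum(B)) = max(12, 8) = 12
Free float = ES(successor) - EF(current) = 12 - 8 = 4

4


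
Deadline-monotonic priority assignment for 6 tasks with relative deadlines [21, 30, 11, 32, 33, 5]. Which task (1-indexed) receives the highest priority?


Sort tasks by relative deadline (ascending):
  Task 6: deadline = 5
  Task 3: deadline = 11
  Task 1: deadline = 21
  Task 2: deadline = 30
  Task 4: deadline = 32
  Task 5: deadline = 33
Priority order (highest first): [6, 3, 1, 2, 4, 5]
Highest priority task = 6

6


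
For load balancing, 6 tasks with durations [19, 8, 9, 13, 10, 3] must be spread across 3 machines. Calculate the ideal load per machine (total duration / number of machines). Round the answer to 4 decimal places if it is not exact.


Total processing time = 19 + 8 + 9 + 13 + 10 + 3 = 62
Number of machines = 3
Ideal balanced load = 62 / 3 = 20.6667

20.6667


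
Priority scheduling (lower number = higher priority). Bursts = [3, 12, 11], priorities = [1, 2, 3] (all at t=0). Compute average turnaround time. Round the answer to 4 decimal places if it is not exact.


Sort by priority (ascending = highest first):
Order: [(1, 3), (2, 12), (3, 11)]
Completion times:
  Priority 1, burst=3, C=3
  Priority 2, burst=12, C=15
  Priority 3, burst=11, C=26
Average turnaround = 44/3 = 14.6667

14.6667


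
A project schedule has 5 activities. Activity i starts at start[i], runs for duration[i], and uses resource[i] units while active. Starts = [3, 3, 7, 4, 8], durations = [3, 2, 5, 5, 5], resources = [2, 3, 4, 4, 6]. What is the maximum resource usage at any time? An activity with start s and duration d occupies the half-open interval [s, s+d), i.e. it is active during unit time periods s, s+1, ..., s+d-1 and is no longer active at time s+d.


Each activity i is active on [start_i, start_i + duration_i).
Compute total resource usage per time slot:
  t=0: active resources = [], total = 0
  t=1: active resources = [], total = 0
  t=2: active resources = [], total = 0
  t=3: active resources = [2, 3], total = 5
  t=4: active resources = [2, 3, 4], total = 9
  t=5: active resources = [2, 4], total = 6
  t=6: active resources = [4], total = 4
  t=7: active resources = [4, 4], total = 8
  t=8: active resources = [4, 4, 6], total = 14
  t=9: active resources = [4, 6], total = 10
  t=10: active resources = [4, 6], total = 10
  t=11: active resources = [4, 6], total = 10
  t=12: active resources = [6], total = 6
Peak resource demand = 14

14


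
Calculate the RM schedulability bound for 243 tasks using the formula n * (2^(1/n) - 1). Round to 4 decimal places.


Compute 2^(1/243) = 1.0028565297
Subtract 1: 1.0028565297 - 1 = 0.0028565297
Multiply by n: 243 * 0.0028565297 = 0.6941367171
Round to 4 dp: 0.6941

0.6941


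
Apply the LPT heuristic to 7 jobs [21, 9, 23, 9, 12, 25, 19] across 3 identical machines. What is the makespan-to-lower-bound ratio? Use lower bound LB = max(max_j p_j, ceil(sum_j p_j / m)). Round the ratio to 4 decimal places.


LPT order: [25, 23, 21, 19, 12, 9, 9]
Machine loads after assignment: [43, 35, 40]
LPT makespan = 43
Lower bound = max(max_job, ceil(total/3)) = max(25, 40) = 40
Ratio = 43 / 40 = 1.075

1.075


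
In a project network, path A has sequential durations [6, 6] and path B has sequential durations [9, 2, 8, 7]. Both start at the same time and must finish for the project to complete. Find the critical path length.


Path A total = 6 + 6 = 12
Path B total = 9 + 2 + 8 + 7 = 26
Critical path = longest path = max(12, 26) = 26

26


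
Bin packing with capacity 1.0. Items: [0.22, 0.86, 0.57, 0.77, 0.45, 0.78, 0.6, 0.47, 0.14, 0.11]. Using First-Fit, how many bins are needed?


Place items sequentially using First-Fit:
  Item 0.22 -> new Bin 1
  Item 0.86 -> new Bin 2
  Item 0.57 -> Bin 1 (now 0.79)
  Item 0.77 -> new Bin 3
  Item 0.45 -> new Bin 4
  Item 0.78 -> new Bin 5
  Item 0.6 -> new Bin 6
  Item 0.47 -> Bin 4 (now 0.92)
  Item 0.14 -> Bin 1 (now 0.93)
  Item 0.11 -> Bin 2 (now 0.97)
Total bins used = 6

6


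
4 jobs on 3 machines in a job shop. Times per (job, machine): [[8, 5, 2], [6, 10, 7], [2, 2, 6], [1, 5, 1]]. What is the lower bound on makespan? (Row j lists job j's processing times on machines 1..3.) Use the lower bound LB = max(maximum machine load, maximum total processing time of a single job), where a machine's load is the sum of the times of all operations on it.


Machine loads:
  Machine 1: 8 + 6 + 2 + 1 = 17
  Machine 2: 5 + 10 + 2 + 5 = 22
  Machine 3: 2 + 7 + 6 + 1 = 16
Max machine load = 22
Job totals:
  Job 1: 15
  Job 2: 23
  Job 3: 10
  Job 4: 7
Max job total = 23
Lower bound = max(22, 23) = 23

23


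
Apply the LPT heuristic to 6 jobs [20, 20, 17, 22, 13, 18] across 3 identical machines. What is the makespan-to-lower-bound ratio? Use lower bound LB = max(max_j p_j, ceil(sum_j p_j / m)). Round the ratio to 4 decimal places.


LPT order: [22, 20, 20, 18, 17, 13]
Machine loads after assignment: [35, 38, 37]
LPT makespan = 38
Lower bound = max(max_job, ceil(total/3)) = max(22, 37) = 37
Ratio = 38 / 37 = 1.027

1.027


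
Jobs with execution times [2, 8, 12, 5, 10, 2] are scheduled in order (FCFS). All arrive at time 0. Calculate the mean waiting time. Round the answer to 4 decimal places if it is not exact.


FCFS order (as given): [2, 8, 12, 5, 10, 2]
Waiting times:
  Job 1: wait = 0
  Job 2: wait = 2
  Job 3: wait = 10
  Job 4: wait = 22
  Job 5: wait = 27
  Job 6: wait = 37
Sum of waiting times = 98
Average waiting time = 98/6 = 16.3333

16.3333


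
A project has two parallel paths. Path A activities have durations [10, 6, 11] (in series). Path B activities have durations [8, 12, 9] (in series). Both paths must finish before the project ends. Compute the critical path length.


Path A total = 10 + 6 + 11 = 27
Path B total = 8 + 12 + 9 = 29
Critical path = longest path = max(27, 29) = 29

29


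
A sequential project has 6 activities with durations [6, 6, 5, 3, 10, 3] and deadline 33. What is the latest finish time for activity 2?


LF(activity 2) = deadline - sum of successor durations
Successors: activities 3 through 6 with durations [5, 3, 10, 3]
Sum of successor durations = 21
LF = 33 - 21 = 12

12


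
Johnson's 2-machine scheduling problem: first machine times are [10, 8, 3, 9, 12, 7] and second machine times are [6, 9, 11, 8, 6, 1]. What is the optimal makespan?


Apply Johnson's rule:
  Group 1 (a <= b): [(3, 3, 11), (2, 8, 9)]
  Group 2 (a > b): [(4, 9, 8), (1, 10, 6), (5, 12, 6), (6, 7, 1)]
Optimal job order: [3, 2, 4, 1, 5, 6]
Schedule:
  Job 3: M1 done at 3, M2 done at 14
  Job 2: M1 done at 11, M2 done at 23
  Job 4: M1 done at 20, M2 done at 31
  Job 1: M1 done at 30, M2 done at 37
  Job 5: M1 done at 42, M2 done at 48
  Job 6: M1 done at 49, M2 done at 50
Makespan = 50

50


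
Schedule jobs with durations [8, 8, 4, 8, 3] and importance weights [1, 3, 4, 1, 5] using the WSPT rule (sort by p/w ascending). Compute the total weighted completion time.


Compute p/w ratios and sort ascending (WSPT): [(3, 5), (4, 4), (8, 3), (8, 1), (8, 1)]
Compute weighted completion times:
  Job (p=3,w=5): C=3, w*C=5*3=15
  Job (p=4,w=4): C=7, w*C=4*7=28
  Job (p=8,w=3): C=15, w*C=3*15=45
  Job (p=8,w=1): C=23, w*C=1*23=23
  Job (p=8,w=1): C=31, w*C=1*31=31
Total weighted completion time = 142

142


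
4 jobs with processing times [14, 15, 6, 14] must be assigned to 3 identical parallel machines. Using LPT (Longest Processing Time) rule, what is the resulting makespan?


Sort jobs in decreasing order (LPT): [15, 14, 14, 6]
Assign each job to the least loaded machine:
  Machine 1: jobs [15], load = 15
  Machine 2: jobs [14, 6], load = 20
  Machine 3: jobs [14], load = 14
Makespan = max load = 20

20


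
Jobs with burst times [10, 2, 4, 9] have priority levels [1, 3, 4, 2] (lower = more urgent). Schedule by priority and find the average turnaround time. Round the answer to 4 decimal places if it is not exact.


Sort by priority (ascending = highest first):
Order: [(1, 10), (2, 9), (3, 2), (4, 4)]
Completion times:
  Priority 1, burst=10, C=10
  Priority 2, burst=9, C=19
  Priority 3, burst=2, C=21
  Priority 4, burst=4, C=25
Average turnaround = 75/4 = 18.75

18.75


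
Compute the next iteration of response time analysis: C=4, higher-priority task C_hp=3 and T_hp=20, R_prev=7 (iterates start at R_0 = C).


R_next = C + ceil(R_prev / T_hp) * C_hp
ceil(7 / 20) = ceil(0.35) = 1
Interference = 1 * 3 = 3
R_next = 4 + 3 = 7
R_next = R_prev, so the iteration has converged (response time = 7).

7


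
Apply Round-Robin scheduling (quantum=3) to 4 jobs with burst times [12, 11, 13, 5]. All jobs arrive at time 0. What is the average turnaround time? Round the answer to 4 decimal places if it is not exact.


Time quantum = 3
Execution trace:
  J1 runs 3 units, time = 3
  J2 runs 3 units, time = 6
  J3 runs 3 units, time = 9
  J4 runs 3 units, time = 12
  J1 runs 3 units, time = 15
  J2 runs 3 units, time = 18
  J3 runs 3 units, time = 21
  J4 runs 2 units, time = 23
  J1 runs 3 units, time = 26
  J2 runs 3 units, time = 29
  J3 runs 3 units, time = 32
  J1 runs 3 units, time = 35
  J2 runs 2 units, time = 37
  J3 runs 3 units, time = 40
  J3 runs 1 units, time = 41
Finish times: [35, 37, 41, 23]
Average turnaround = 136/4 = 34.0

34.0


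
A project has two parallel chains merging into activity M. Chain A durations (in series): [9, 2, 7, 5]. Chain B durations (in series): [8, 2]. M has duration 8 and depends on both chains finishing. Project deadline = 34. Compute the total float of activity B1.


Forward pass: ES(B1) = sum of predecessors on chain B = 0
EF = ES + duration = 0 + 8 = 8
Backward pass: LF(M) = deadline = 34; LS(M) = 34 - 8 = 26
LF(B1) = LS(M) - sum(successors on chain B) = 26 - 2 = 24
LS = LF - duration = 24 - 8 = 16
Total float = LS - ES = 16 - 0 = 16

16


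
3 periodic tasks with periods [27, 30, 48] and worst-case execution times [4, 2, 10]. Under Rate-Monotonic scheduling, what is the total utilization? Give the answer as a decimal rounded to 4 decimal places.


Compute individual utilizations (exact fractions):
  Task 1: C/T = 4/27 (approx. 0.1481)
  Task 2: C/T = 2/30 = 1/15 (approx. 0.0667)
  Task 3: C/T = 10/48 = 5/24 (approx. 0.2083)
Total utilization U = 4/27 + 1/15 + 5/24 = 457/1080
Rounded to 4 decimal places: U = 0.4231
RM (Liu & Layland) bound for 3 tasks = 0.779763; compare with U = 457/1080 (approx. 0.423148)
U <= bound, so schedulable by RM sufficient condition.

0.4231


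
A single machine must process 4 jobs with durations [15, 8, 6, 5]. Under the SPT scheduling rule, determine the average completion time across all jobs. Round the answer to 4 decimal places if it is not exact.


Sort jobs by processing time (SPT order): [5, 6, 8, 15]
Compute completion times sequentially:
  Job 1: processing = 5, completes at 5
  Job 2: processing = 6, completes at 11
  Job 3: processing = 8, completes at 19
  Job 4: processing = 15, completes at 34
Sum of completion times = 69
Average completion time = 69/4 = 17.25

17.25


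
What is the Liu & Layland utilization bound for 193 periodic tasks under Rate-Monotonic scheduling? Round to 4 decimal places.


Compute 2^(1/193) = 1.0035978931
Subtract 1: 1.0035978931 - 1 = 0.0035978931
Multiply by n: 193 * 0.0035978931 = 0.6943933683
Round to 4 dp: 0.6944

0.6944


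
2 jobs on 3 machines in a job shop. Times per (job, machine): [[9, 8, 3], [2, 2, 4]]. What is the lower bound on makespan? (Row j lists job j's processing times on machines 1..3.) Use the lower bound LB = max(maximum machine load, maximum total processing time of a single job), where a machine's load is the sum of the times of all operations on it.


Machine loads:
  Machine 1: 9 + 2 = 11
  Machine 2: 8 + 2 = 10
  Machine 3: 3 + 4 = 7
Max machine load = 11
Job totals:
  Job 1: 20
  Job 2: 8
Max job total = 20
Lower bound = max(11, 20) = 20

20
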